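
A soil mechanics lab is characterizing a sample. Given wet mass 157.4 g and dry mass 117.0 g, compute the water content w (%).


Using w = (m_wet - m_dry) / m_dry * 100
m_wet - m_dry = 157.4 - 117.0 = 40.4 g
w = 40.4 / 117.0 * 100
w = 34.53 %


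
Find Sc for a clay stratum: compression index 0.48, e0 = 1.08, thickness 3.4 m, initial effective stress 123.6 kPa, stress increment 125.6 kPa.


Using Sc = Cc * H / (1 + e0) * log10((sigma0 + delta_sigma) / sigma0)
Stress ratio = (123.6 + 125.6) / 123.6 = 2.01618
log10(2.01618) = 0.30453
Cc * H / (1 + e0) = 0.48 * 3.4 / (1 + 1.08) = 0.784615
Sc = 0.784615 * 0.30453
Sc = 0.2389 m


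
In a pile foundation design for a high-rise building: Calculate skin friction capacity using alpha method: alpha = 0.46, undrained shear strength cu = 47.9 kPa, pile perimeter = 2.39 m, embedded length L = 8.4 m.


Result: 442.35 kN

Derivation:
Using Qs = alpha * cu * perimeter * L
Qs = 0.46 * 47.9 * 2.39 * 8.4
Qs = 442.35 kN


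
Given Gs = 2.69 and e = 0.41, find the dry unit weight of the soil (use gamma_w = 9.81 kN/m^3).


Using gamma_d = Gs * gamma_w / (1 + e)
gamma_d = 2.69 * 9.81 / (1 + 0.41)
gamma_d = 2.69 * 9.81 / 1.41
gamma_d = 18.716 kN/m^3


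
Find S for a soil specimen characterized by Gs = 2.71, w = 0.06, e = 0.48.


Using S = Gs * w / e
S = 2.71 * 0.06 / 0.48
S = 0.3387


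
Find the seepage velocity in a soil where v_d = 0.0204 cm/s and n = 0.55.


Using v_s = v_d / n
v_s = 0.0204 / 0.55
v_s = 0.03709 cm/s


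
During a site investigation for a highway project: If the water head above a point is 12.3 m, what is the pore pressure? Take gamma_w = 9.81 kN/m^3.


Result: 120.66 kPa

Derivation:
Using u = gamma_w * h_w
u = 9.81 * 12.3
u = 120.66 kPa


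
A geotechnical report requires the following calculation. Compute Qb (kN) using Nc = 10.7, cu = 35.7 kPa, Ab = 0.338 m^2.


Using Qb = Nc * cu * Ab
Qb = 10.7 * 35.7 * 0.338
Qb = 129.11 kN


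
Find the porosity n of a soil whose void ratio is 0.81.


Using the relation n = e / (1 + e)
n = 0.81 / (1 + 0.81)
n = 0.81 / 1.81
n = 0.4475


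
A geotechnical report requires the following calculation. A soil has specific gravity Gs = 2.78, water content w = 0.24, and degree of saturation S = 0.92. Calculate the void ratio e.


Using the relation e = Gs * w / S
e = 2.78 * 0.24 / 0.92
e = 0.7252


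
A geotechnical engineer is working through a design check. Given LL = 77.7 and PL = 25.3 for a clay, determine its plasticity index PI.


Using PI = LL - PL
PI = 77.7 - 25.3
PI = 52.4


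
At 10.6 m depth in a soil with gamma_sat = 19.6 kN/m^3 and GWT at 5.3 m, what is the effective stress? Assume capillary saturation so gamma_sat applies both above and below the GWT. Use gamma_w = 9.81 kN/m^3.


Total stress = gamma_sat * depth
sigma = 19.6 * 10.6 = 207.76 kPa
Pore water pressure u = gamma_w * (depth - d_wt)
u = 9.81 * (10.6 - 5.3) = 51.993 kPa
Effective stress = sigma - u
sigma' = 207.76 - 51.993 = 155.77 kPa


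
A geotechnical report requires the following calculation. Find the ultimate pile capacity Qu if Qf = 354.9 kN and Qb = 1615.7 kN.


Result: 1970.6 kN

Derivation:
Using Qu = Qf + Qb
Qu = 354.9 + 1615.7
Qu = 1970.6 kN


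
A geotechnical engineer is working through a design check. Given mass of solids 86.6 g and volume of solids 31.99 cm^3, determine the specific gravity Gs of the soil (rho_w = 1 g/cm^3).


Using Gs = m_s / (V_s * rho_w)
Since rho_w = 1 g/cm^3:
Gs = 86.6 / 31.99
Gs = 2.707


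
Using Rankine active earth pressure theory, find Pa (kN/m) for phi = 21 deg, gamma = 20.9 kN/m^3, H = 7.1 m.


Compute active earth pressure coefficient:
Ka = tan^2(45 - phi/2) = tan^2(34.5) = 0.472355
Compute active force:
Pa = 0.5 * Ka * gamma * H^2
Pa = 0.5 * 0.472355 * 20.9 * 7.1^2
Pa = 248.83 kN/m


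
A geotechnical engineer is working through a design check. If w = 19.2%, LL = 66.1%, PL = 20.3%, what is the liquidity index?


First compute the plasticity index:
PI = LL - PL = 66.1 - 20.3 = 45.8
Then compute the liquidity index:
LI = (w - PL) / PI
LI = (19.2 - 20.3) / 45.8
LI = -0.024


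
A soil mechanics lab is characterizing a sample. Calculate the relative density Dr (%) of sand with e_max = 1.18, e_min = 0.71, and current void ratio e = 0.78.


Result: 85.11 %

Derivation:
Using Dr = (e_max - e) / (e_max - e_min) * 100
e_max - e = 1.18 - 0.78 = 0.4
e_max - e_min = 1.18 - 0.71 = 0.47
Dr = 0.4 / 0.47 * 100
Dr = 85.11 %


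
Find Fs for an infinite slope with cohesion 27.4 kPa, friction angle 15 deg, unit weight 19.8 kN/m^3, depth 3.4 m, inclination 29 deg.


Result: 1.443

Derivation:
Using Fs = c / (gamma*H*sin(beta)*cos(beta)) + tan(phi)/tan(beta)
Cohesion contribution = 27.4 / (19.8*3.4*sin(29)*cos(29))
Cohesion contribution = 0.959878
Friction contribution = tan(15)/tan(29) = 0.483393
Fs = 0.959878 + 0.483393
Fs = 1.443


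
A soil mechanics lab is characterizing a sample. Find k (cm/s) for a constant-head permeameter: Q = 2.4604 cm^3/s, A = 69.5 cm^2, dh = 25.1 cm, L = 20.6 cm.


Compute hydraulic gradient:
i = dh / L = 25.1 / 20.6 = 1.21845
Then apply Darcy's law:
k = Q / (A * i)
k = 2.4604 / (69.5 * 1.21845)
k = 2.4604 / 84.682
k = 0.029055 cm/s


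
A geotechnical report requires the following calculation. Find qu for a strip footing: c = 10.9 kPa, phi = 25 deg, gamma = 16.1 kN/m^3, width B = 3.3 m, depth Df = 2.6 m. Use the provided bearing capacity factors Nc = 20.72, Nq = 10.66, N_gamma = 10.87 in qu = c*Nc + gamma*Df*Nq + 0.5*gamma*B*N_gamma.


Compute qu = c*Nc + gamma*Df*Nq + 0.5*gamma*B*N_gamma
Term 1: 10.9 * 20.72 = 225.848
Term 2: 16.1 * 2.6 * 10.66 = 446.2276
Term 3: 0.5 * 16.1 * 3.3 * 10.87 = 288.76155
qu = 225.848 + 446.2276 + 288.76155
qu = 960.84 kPa


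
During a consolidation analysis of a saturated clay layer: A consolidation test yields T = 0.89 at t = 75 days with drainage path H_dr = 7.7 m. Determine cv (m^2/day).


Using cv = T * H_dr^2 / t
H_dr^2 = 7.7^2 = 59.29
cv = 0.89 * 59.29 / 75
cv = 0.70357 m^2/day


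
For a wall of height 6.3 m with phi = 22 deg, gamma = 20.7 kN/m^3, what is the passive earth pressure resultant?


Compute passive earth pressure coefficient:
Kp = tan^2(45 + phi/2) = tan^2(56.0) = 2.197987
Compute passive force:
Pp = 0.5 * Kp * gamma * H^2
Pp = 0.5 * 2.197987 * 20.7 * 6.3^2
Pp = 902.91 kN/m


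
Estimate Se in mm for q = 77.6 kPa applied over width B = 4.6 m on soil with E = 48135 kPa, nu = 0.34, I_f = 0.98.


Using Se = q * B * (1 - nu^2) * I_f / E
1 - nu^2 = 1 - 0.34^2 = 0.8844
Se = 77.6 * 4.6 * 0.8844 * 0.98 / 48135
Se = 0.006427 m
Convert to mm: Se = 0.006427 * 1000 = 6.427 mm


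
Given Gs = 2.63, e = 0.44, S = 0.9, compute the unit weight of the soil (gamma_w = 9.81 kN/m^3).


Result: 20.615 kN/m^3

Derivation:
Using gamma = gamma_w * (Gs + S*e) / (1 + e)
Numerator: Gs + S*e = 2.63 + 0.9*0.44 = 3.026
Denominator: 1 + e = 1 + 0.44 = 1.44
gamma = 9.81 * 3.026 / 1.44
gamma = 20.615 kN/m^3


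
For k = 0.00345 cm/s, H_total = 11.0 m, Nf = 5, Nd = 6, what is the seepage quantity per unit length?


Result: 0.0003162 m^3/s per m

Derivation:
Convert k to m/s for unit consistency with H:
k = 0.00345 cm/s = 0.00345 / 100 m/s = 3.45e-05 m/s
Using q = k * H * Nf / Nd
Nf / Nd = 5 / 6 = 0.8333
q = 3.45e-05 * 11.0 * 0.8333
q = 0.0003162 m^3/s per m


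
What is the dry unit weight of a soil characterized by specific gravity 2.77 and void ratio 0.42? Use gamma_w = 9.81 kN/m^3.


Using gamma_d = Gs * gamma_w / (1 + e)
gamma_d = 2.77 * 9.81 / (1 + 0.42)
gamma_d = 2.77 * 9.81 / 1.42
gamma_d = 19.136 kN/m^3


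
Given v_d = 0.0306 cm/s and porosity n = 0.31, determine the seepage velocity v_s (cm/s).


Result: 0.09871 cm/s

Derivation:
Using v_s = v_d / n
v_s = 0.0306 / 0.31
v_s = 0.09871 cm/s


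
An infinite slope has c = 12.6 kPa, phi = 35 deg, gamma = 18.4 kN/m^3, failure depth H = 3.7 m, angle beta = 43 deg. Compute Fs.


Using Fs = c / (gamma*H*sin(beta)*cos(beta)) + tan(phi)/tan(beta)
Cohesion contribution = 12.6 / (18.4*3.7*sin(43)*cos(43))
Cohesion contribution = 0.371057
Friction contribution = tan(35)/tan(43) = 0.750881
Fs = 0.371057 + 0.750881
Fs = 1.122


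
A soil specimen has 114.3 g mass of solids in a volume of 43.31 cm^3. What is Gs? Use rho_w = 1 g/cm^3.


Result: 2.639

Derivation:
Using Gs = m_s / (V_s * rho_w)
Since rho_w = 1 g/cm^3:
Gs = 114.3 / 43.31
Gs = 2.639


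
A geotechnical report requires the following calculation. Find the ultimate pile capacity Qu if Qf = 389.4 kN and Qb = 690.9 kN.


Using Qu = Qf + Qb
Qu = 389.4 + 690.9
Qu = 1080.3 kN


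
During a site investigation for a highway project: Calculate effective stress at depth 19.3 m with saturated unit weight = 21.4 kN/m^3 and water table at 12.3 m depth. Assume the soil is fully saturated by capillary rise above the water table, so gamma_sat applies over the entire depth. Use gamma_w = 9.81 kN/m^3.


Total stress = gamma_sat * depth
sigma = 21.4 * 19.3 = 413.02 kPa
Pore water pressure u = gamma_w * (depth - d_wt)
u = 9.81 * (19.3 - 12.3) = 68.67 kPa
Effective stress = sigma - u
sigma' = 413.02 - 68.67 = 344.35 kPa


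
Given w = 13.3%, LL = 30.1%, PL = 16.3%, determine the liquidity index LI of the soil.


Result: -0.217

Derivation:
First compute the plasticity index:
PI = LL - PL = 30.1 - 16.3 = 13.8
Then compute the liquidity index:
LI = (w - PL) / PI
LI = (13.3 - 16.3) / 13.8
LI = -0.217


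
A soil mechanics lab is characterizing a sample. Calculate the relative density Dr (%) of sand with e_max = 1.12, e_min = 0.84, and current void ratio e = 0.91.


Using Dr = (e_max - e) / (e_max - e_min) * 100
e_max - e = 1.12 - 0.91 = 0.21
e_max - e_min = 1.12 - 0.84 = 0.28
Dr = 0.21 / 0.28 * 100
Dr = 75.0 %


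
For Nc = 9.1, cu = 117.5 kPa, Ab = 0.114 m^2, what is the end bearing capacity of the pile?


Result: 121.89 kN

Derivation:
Using Qb = Nc * cu * Ab
Qb = 9.1 * 117.5 * 0.114
Qb = 121.89 kN


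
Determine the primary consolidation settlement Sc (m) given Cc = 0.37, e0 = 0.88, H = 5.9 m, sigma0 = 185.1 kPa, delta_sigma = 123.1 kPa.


Using Sc = Cc * H / (1 + e0) * log10((sigma0 + delta_sigma) / sigma0)
Stress ratio = (185.1 + 123.1) / 185.1 = 1.66505
log10(1.66505) = 0.221426
Cc * H / (1 + e0) = 0.37 * 5.9 / (1 + 0.88) = 1.16117
Sc = 1.16117 * 0.221426
Sc = 0.2571 m


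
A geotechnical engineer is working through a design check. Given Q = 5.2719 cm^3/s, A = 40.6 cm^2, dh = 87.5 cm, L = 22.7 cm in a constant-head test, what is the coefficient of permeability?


Compute hydraulic gradient:
i = dh / L = 87.5 / 22.7 = 3.85463
Then apply Darcy's law:
k = Q / (A * i)
k = 5.2719 / (40.6 * 3.85463)
k = 5.2719 / 156.498
k = 0.033687 cm/s


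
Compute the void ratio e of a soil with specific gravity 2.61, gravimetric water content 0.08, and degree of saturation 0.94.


Using the relation e = Gs * w / S
e = 2.61 * 0.08 / 0.94
e = 0.2221


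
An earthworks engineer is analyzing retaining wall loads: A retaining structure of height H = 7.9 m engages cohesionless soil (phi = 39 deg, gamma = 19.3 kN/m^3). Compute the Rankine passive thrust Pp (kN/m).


Result: 2647.22 kN/m

Derivation:
Compute passive earth pressure coefficient:
Kp = tan^2(45 + phi/2) = tan^2(64.5) = 4.395495
Compute passive force:
Pp = 0.5 * Kp * gamma * H^2
Pp = 0.5 * 4.395495 * 19.3 * 7.9^2
Pp = 2647.22 kN/m


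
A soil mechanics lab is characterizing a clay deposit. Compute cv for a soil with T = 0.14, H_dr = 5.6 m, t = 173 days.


Using cv = T * H_dr^2 / t
H_dr^2 = 5.6^2 = 31.36
cv = 0.14 * 31.36 / 173
cv = 0.02538 m^2/day


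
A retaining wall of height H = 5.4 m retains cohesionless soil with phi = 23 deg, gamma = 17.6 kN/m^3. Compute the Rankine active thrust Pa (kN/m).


Compute active earth pressure coefficient:
Ka = tan^2(45 - phi/2) = tan^2(33.5) = 0.438092
Compute active force:
Pa = 0.5 * Ka * gamma * H^2
Pa = 0.5 * 0.438092 * 17.6 * 5.4^2
Pa = 112.42 kN/m


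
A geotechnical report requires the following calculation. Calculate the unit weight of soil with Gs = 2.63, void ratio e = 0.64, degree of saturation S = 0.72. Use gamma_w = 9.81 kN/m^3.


Using gamma = gamma_w * (Gs + S*e) / (1 + e)
Numerator: Gs + S*e = 2.63 + 0.72*0.64 = 3.0908
Denominator: 1 + e = 1 + 0.64 = 1.64
gamma = 9.81 * 3.0908 / 1.64
gamma = 18.488 kN/m^3


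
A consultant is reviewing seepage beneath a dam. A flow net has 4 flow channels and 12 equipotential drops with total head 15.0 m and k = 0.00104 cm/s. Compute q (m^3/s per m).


Convert k to m/s for unit consistency with H:
k = 0.00104 cm/s = 0.00104 / 100 m/s = 1.04e-05 m/s
Using q = k * H * Nf / Nd
Nf / Nd = 4 / 12 = 0.3333
q = 1.04e-05 * 15.0 * 0.3333
q = 5.2e-05 m^3/s per m


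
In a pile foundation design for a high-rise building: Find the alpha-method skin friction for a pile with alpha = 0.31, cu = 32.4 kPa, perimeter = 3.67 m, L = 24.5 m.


Using Qs = alpha * cu * perimeter * L
Qs = 0.31 * 32.4 * 3.67 * 24.5
Qs = 903.11 kN


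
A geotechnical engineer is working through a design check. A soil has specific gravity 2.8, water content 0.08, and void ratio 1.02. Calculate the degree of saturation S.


Using S = Gs * w / e
S = 2.8 * 0.08 / 1.02
S = 0.2196


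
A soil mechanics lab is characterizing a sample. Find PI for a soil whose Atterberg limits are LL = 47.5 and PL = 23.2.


Using PI = LL - PL
PI = 47.5 - 23.2
PI = 24.3


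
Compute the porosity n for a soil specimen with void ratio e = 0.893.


Using the relation n = e / (1 + e)
n = 0.893 / (1 + 0.893)
n = 0.893 / 1.893
n = 0.4717


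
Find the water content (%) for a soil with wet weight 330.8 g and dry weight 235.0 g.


Using w = (m_wet - m_dry) / m_dry * 100
m_wet - m_dry = 330.8 - 235.0 = 95.8 g
w = 95.8 / 235.0 * 100
w = 40.77 %


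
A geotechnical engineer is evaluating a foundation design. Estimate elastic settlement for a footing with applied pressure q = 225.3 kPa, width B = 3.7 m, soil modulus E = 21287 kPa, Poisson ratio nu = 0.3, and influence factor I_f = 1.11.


Using Se = q * B * (1 - nu^2) * I_f / E
1 - nu^2 = 1 - 0.3^2 = 0.91
Se = 225.3 * 3.7 * 0.91 * 1.11 / 21287
Se = 0.039556 m
Convert to mm: Se = 0.039556 * 1000 = 39.556 mm


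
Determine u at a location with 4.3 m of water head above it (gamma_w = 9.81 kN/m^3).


Result: 42.18 kPa

Derivation:
Using u = gamma_w * h_w
u = 9.81 * 4.3
u = 42.18 kPa


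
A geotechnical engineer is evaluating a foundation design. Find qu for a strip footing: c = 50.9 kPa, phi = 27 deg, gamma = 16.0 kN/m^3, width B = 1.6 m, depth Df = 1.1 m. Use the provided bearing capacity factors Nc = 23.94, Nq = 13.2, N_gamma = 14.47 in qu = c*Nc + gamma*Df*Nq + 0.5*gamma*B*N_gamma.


Result: 1636.08 kPa

Derivation:
Compute qu = c*Nc + gamma*Df*Nq + 0.5*gamma*B*N_gamma
Term 1: 50.9 * 23.94 = 1218.546
Term 2: 16.0 * 1.1 * 13.2 = 232.32
Term 3: 0.5 * 16.0 * 1.6 * 14.47 = 185.216
qu = 1218.546 + 232.32 + 185.216
qu = 1636.08 kPa


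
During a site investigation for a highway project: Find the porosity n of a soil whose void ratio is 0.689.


Result: 0.4079

Derivation:
Using the relation n = e / (1 + e)
n = 0.689 / (1 + 0.689)
n = 0.689 / 1.689
n = 0.4079


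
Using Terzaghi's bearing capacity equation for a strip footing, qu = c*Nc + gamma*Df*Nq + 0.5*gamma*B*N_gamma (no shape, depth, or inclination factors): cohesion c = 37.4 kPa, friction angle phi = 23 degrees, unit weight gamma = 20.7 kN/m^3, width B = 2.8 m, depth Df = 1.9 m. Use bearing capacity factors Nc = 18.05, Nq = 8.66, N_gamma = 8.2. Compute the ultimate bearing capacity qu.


Compute qu = c*Nc + gamma*Df*Nq + 0.5*gamma*B*N_gamma
Term 1: 37.4 * 18.05 = 675.07
Term 2: 20.7 * 1.9 * 8.66 = 340.5978
Term 3: 0.5 * 20.7 * 2.8 * 8.2 = 237.636
qu = 675.07 + 340.5978 + 237.636
qu = 1253.3 kPa


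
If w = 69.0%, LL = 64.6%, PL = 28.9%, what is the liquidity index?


First compute the plasticity index:
PI = LL - PL = 64.6 - 28.9 = 35.7
Then compute the liquidity index:
LI = (w - PL) / PI
LI = (69.0 - 28.9) / 35.7
LI = 1.123


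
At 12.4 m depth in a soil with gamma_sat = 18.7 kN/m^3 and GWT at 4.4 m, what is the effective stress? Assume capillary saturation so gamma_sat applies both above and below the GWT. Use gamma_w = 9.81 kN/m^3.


Total stress = gamma_sat * depth
sigma = 18.7 * 12.4 = 231.88 kPa
Pore water pressure u = gamma_w * (depth - d_wt)
u = 9.81 * (12.4 - 4.4) = 78.48 kPa
Effective stress = sigma - u
sigma' = 231.88 - 78.48 = 153.4 kPa


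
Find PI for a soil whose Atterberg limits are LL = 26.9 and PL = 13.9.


Using PI = LL - PL
PI = 26.9 - 13.9
PI = 13.0


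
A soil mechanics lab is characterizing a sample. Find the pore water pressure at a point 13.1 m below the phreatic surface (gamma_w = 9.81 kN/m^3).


Using u = gamma_w * h_w
u = 9.81 * 13.1
u = 128.51 kPa


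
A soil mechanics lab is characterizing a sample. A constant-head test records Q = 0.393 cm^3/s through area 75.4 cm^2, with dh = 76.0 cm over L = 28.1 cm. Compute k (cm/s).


Result: 0.001927 cm/s

Derivation:
Compute hydraulic gradient:
i = dh / L = 76.0 / 28.1 = 2.70463
Then apply Darcy's law:
k = Q / (A * i)
k = 0.393 / (75.4 * 2.70463)
k = 0.393 / 203.929
k = 0.001927 cm/s


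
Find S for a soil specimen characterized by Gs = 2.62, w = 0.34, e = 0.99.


Using S = Gs * w / e
S = 2.62 * 0.34 / 0.99
S = 0.8998


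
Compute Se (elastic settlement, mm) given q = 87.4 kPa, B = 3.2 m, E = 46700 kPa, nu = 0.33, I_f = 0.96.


Using Se = q * B * (1 - nu^2) * I_f / E
1 - nu^2 = 1 - 0.33^2 = 0.8911
Se = 87.4 * 3.2 * 0.8911 * 0.96 / 46700
Se = 0.005123 m
Convert to mm: Se = 0.005123 * 1000 = 5.123 mm


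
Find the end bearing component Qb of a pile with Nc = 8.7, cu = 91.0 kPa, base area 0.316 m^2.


Result: 250.18 kN

Derivation:
Using Qb = Nc * cu * Ab
Qb = 8.7 * 91.0 * 0.316
Qb = 250.18 kN


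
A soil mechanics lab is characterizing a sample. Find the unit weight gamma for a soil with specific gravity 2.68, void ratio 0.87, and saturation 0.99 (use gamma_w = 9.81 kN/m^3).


Result: 18.578 kN/m^3

Derivation:
Using gamma = gamma_w * (Gs + S*e) / (1 + e)
Numerator: Gs + S*e = 2.68 + 0.99*0.87 = 3.5413
Denominator: 1 + e = 1 + 0.87 = 1.87
gamma = 9.81 * 3.5413 / 1.87
gamma = 18.578 kN/m^3


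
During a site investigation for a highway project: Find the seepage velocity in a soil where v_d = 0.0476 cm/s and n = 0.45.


Using v_s = v_d / n
v_s = 0.0476 / 0.45
v_s = 0.10578 cm/s


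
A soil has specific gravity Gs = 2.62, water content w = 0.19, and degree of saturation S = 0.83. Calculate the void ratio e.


Using the relation e = Gs * w / S
e = 2.62 * 0.19 / 0.83
e = 0.5998


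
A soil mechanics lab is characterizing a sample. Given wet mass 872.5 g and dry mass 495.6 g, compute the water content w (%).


Using w = (m_wet - m_dry) / m_dry * 100
m_wet - m_dry = 872.5 - 495.6 = 376.9 g
w = 376.9 / 495.6 * 100
w = 76.05 %


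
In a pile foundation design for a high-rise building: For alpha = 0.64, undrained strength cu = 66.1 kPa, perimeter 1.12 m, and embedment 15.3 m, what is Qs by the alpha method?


Using Qs = alpha * cu * perimeter * L
Qs = 0.64 * 66.1 * 1.12 * 15.3
Qs = 724.92 kN


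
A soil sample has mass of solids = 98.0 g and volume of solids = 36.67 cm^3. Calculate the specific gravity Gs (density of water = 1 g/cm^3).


Using Gs = m_s / (V_s * rho_w)
Since rho_w = 1 g/cm^3:
Gs = 98.0 / 36.67
Gs = 2.672


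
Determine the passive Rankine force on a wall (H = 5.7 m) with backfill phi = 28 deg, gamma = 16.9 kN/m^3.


Compute passive earth pressure coefficient:
Kp = tan^2(45 + phi/2) = tan^2(59.0) = 2.769826
Compute passive force:
Pp = 0.5 * Kp * gamma * H^2
Pp = 0.5 * 2.769826 * 16.9 * 5.7^2
Pp = 760.43 kN/m


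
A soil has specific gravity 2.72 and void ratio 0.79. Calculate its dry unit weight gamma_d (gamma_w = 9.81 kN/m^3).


Using gamma_d = Gs * gamma_w / (1 + e)
gamma_d = 2.72 * 9.81 / (1 + 0.79)
gamma_d = 2.72 * 9.81 / 1.79
gamma_d = 14.907 kN/m^3


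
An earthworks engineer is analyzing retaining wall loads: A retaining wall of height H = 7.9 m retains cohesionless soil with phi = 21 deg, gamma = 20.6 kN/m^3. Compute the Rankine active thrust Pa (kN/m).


Compute active earth pressure coefficient:
Ka = tan^2(45 - phi/2) = tan^2(34.5) = 0.472355
Compute active force:
Pa = 0.5 * Ka * gamma * H^2
Pa = 0.5 * 0.472355 * 20.6 * 7.9^2
Pa = 303.64 kN/m


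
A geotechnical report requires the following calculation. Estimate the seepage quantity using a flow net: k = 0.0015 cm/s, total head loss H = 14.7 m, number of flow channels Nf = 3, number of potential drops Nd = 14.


Convert k to m/s for unit consistency with H:
k = 0.0015 cm/s = 0.0015 / 100 m/s = 1.5e-05 m/s
Using q = k * H * Nf / Nd
Nf / Nd = 3 / 14 = 0.2143
q = 1.5e-05 * 14.7 * 0.2143
q = 4.725e-05 m^3/s per m


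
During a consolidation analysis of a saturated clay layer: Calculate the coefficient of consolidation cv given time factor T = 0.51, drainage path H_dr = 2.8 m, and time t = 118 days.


Result: 0.03388 m^2/day

Derivation:
Using cv = T * H_dr^2 / t
H_dr^2 = 2.8^2 = 7.84
cv = 0.51 * 7.84 / 118
cv = 0.03388 m^2/day


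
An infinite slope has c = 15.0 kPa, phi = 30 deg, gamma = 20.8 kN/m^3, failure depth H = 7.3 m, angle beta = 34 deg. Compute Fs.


Result: 1.069

Derivation:
Using Fs = c / (gamma*H*sin(beta)*cos(beta)) + tan(phi)/tan(beta)
Cohesion contribution = 15.0 / (20.8*7.3*sin(34)*cos(34))
Cohesion contribution = 0.213093
Friction contribution = tan(30)/tan(34) = 0.855957
Fs = 0.213093 + 0.855957
Fs = 1.069


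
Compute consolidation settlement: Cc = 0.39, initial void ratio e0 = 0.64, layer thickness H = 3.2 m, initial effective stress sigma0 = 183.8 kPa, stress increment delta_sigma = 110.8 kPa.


Using Sc = Cc * H / (1 + e0) * log10((sigma0 + delta_sigma) / sigma0)
Stress ratio = (183.8 + 110.8) / 183.8 = 1.60283
log10(1.60283) = 0.204887
Cc * H / (1 + e0) = 0.39 * 3.2 / (1 + 0.64) = 0.760976
Sc = 0.760976 * 0.204887
Sc = 0.1559 m


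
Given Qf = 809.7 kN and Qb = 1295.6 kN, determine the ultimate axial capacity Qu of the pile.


Result: 2105.3 kN

Derivation:
Using Qu = Qf + Qb
Qu = 809.7 + 1295.6
Qu = 2105.3 kN


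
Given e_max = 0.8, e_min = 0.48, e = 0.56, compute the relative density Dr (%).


Using Dr = (e_max - e) / (e_max - e_min) * 100
e_max - e = 0.8 - 0.56 = 0.24
e_max - e_min = 0.8 - 0.48 = 0.32
Dr = 0.24 / 0.32 * 100
Dr = 75.0 %


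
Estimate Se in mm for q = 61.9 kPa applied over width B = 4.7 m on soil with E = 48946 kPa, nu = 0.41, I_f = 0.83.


Result: 4.104 mm

Derivation:
Using Se = q * B * (1 - nu^2) * I_f / E
1 - nu^2 = 1 - 0.41^2 = 0.8319
Se = 61.9 * 4.7 * 0.8319 * 0.83 / 48946
Se = 0.004104 m
Convert to mm: Se = 0.004104 * 1000 = 4.104 mm


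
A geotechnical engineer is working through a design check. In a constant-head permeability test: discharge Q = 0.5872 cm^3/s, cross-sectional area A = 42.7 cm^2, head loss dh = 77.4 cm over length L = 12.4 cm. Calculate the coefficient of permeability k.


Result: 0.002203 cm/s

Derivation:
Compute hydraulic gradient:
i = dh / L = 77.4 / 12.4 = 6.24194
Then apply Darcy's law:
k = Q / (A * i)
k = 0.5872 / (42.7 * 6.24194)
k = 0.5872 / 266.531
k = 0.002203 cm/s


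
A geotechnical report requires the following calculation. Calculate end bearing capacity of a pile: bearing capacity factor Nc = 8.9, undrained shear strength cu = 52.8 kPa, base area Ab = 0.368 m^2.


Using Qb = Nc * cu * Ab
Qb = 8.9 * 52.8 * 0.368
Qb = 172.93 kN


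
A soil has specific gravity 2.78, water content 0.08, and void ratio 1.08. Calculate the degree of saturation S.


Result: 0.2059

Derivation:
Using S = Gs * w / e
S = 2.78 * 0.08 / 1.08
S = 0.2059


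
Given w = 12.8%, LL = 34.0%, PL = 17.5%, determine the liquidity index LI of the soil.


Result: -0.285

Derivation:
First compute the plasticity index:
PI = LL - PL = 34.0 - 17.5 = 16.5
Then compute the liquidity index:
LI = (w - PL) / PI
LI = (12.8 - 17.5) / 16.5
LI = -0.285


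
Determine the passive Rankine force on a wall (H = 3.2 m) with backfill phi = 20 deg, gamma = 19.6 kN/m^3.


Result: 204.68 kN/m

Derivation:
Compute passive earth pressure coefficient:
Kp = tan^2(45 + phi/2) = tan^2(55.0) = 2.039607
Compute passive force:
Pp = 0.5 * Kp * gamma * H^2
Pp = 0.5 * 2.039607 * 19.6 * 3.2^2
Pp = 204.68 kN/m


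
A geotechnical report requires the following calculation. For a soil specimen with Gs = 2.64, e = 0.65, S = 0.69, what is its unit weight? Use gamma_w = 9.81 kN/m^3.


Using gamma = gamma_w * (Gs + S*e) / (1 + e)
Numerator: Gs + S*e = 2.64 + 0.69*0.65 = 3.0885
Denominator: 1 + e = 1 + 0.65 = 1.65
gamma = 9.81 * 3.0885 / 1.65
gamma = 18.363 kN/m^3


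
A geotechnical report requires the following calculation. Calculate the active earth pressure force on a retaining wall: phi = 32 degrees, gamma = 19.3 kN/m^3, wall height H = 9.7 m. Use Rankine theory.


Compute active earth pressure coefficient:
Ka = tan^2(45 - phi/2) = tan^2(29.0) = 0.307259
Compute active force:
Pa = 0.5 * Ka * gamma * H^2
Pa = 0.5 * 0.307259 * 19.3 * 9.7^2
Pa = 278.98 kN/m


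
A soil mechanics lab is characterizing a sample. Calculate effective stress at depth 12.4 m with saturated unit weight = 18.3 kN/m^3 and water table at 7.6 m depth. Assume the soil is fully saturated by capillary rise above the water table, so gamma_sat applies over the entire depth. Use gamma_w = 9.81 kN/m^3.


Result: 179.83 kPa

Derivation:
Total stress = gamma_sat * depth
sigma = 18.3 * 12.4 = 226.92 kPa
Pore water pressure u = gamma_w * (depth - d_wt)
u = 9.81 * (12.4 - 7.6) = 47.088 kPa
Effective stress = sigma - u
sigma' = 226.92 - 47.088 = 179.83 kPa


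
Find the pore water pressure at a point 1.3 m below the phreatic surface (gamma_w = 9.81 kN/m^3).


Using u = gamma_w * h_w
u = 9.81 * 1.3
u = 12.75 kPa


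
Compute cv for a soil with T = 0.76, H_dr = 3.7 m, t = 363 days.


Using cv = T * H_dr^2 / t
H_dr^2 = 3.7^2 = 13.69
cv = 0.76 * 13.69 / 363
cv = 0.02866 m^2/day


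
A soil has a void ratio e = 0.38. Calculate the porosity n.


Using the relation n = e / (1 + e)
n = 0.38 / (1 + 0.38)
n = 0.38 / 1.38
n = 0.2754


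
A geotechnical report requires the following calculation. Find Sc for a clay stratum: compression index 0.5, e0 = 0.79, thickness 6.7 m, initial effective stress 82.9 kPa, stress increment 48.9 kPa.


Result: 0.3768 m

Derivation:
Using Sc = Cc * H / (1 + e0) * log10((sigma0 + delta_sigma) / sigma0)
Stress ratio = (82.9 + 48.9) / 82.9 = 1.58987
log10(1.58987) = 0.201361
Cc * H / (1 + e0) = 0.5 * 6.7 / (1 + 0.79) = 1.87151
Sc = 1.87151 * 0.201361
Sc = 0.3768 m


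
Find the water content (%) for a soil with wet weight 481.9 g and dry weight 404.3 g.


Using w = (m_wet - m_dry) / m_dry * 100
m_wet - m_dry = 481.9 - 404.3 = 77.6 g
w = 77.6 / 404.3 * 100
w = 19.19 %


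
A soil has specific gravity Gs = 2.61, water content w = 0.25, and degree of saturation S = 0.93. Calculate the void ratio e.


Result: 0.7016

Derivation:
Using the relation e = Gs * w / S
e = 2.61 * 0.25 / 0.93
e = 0.7016


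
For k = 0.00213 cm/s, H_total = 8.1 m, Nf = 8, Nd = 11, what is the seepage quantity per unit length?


Result: 0.0001255 m^3/s per m

Derivation:
Convert k to m/s for unit consistency with H:
k = 0.00213 cm/s = 0.00213 / 100 m/s = 2.13e-05 m/s
Using q = k * H * Nf / Nd
Nf / Nd = 8 / 11 = 0.7273
q = 2.13e-05 * 8.1 * 0.7273
q = 0.0001255 m^3/s per m


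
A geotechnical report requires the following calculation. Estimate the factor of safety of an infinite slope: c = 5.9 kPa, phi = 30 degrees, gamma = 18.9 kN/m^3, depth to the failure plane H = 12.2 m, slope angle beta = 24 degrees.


Using Fs = c / (gamma*H*sin(beta)*cos(beta)) + tan(phi)/tan(beta)
Cohesion contribution = 5.9 / (18.9*12.2*sin(24)*cos(24))
Cohesion contribution = 0.0688632
Friction contribution = tan(30)/tan(24) = 1.29675
Fs = 0.0688632 + 1.29675
Fs = 1.366


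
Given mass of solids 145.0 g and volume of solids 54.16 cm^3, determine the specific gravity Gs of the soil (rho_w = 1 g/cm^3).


Result: 2.677

Derivation:
Using Gs = m_s / (V_s * rho_w)
Since rho_w = 1 g/cm^3:
Gs = 145.0 / 54.16
Gs = 2.677


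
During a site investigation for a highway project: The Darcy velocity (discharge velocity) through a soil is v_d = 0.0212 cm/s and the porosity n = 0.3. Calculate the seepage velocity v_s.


Using v_s = v_d / n
v_s = 0.0212 / 0.3
v_s = 0.07067 cm/s


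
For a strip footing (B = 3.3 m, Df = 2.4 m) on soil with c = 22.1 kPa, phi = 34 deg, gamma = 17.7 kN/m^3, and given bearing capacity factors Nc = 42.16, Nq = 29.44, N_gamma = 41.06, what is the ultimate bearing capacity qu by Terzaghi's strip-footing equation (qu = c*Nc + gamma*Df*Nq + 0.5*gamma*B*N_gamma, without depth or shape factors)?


Result: 3381.5 kPa

Derivation:
Compute qu = c*Nc + gamma*Df*Nq + 0.5*gamma*B*N_gamma
Term 1: 22.1 * 42.16 = 931.736
Term 2: 17.7 * 2.4 * 29.44 = 1250.6112
Term 3: 0.5 * 17.7 * 3.3 * 41.06 = 1199.1573
qu = 931.736 + 1250.6112 + 1199.1573
qu = 3381.5 kPa


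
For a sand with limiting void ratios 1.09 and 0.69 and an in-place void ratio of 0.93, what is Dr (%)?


Result: 40.0 %

Derivation:
Using Dr = (e_max - e) / (e_max - e_min) * 100
e_max - e = 1.09 - 0.93 = 0.16
e_max - e_min = 1.09 - 0.69 = 0.4
Dr = 0.16 / 0.4 * 100
Dr = 40.0 %


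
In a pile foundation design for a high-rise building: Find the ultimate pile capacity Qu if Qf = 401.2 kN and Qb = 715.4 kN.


Using Qu = Qf + Qb
Qu = 401.2 + 715.4
Qu = 1116.6 kN


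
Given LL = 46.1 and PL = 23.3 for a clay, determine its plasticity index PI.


Using PI = LL - PL
PI = 46.1 - 23.3
PI = 22.8


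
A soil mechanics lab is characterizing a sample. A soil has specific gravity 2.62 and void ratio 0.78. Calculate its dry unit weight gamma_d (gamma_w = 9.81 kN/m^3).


Using gamma_d = Gs * gamma_w / (1 + e)
gamma_d = 2.62 * 9.81 / (1 + 0.78)
gamma_d = 2.62 * 9.81 / 1.78
gamma_d = 14.439 kN/m^3


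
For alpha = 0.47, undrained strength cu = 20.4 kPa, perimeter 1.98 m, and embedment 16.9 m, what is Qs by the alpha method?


Using Qs = alpha * cu * perimeter * L
Qs = 0.47 * 20.4 * 1.98 * 16.9
Qs = 320.83 kN


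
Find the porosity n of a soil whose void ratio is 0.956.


Using the relation n = e / (1 + e)
n = 0.956 / (1 + 0.956)
n = 0.956 / 1.956
n = 0.4888


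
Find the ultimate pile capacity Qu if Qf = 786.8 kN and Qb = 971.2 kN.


Using Qu = Qf + Qb
Qu = 786.8 + 971.2
Qu = 1758.0 kN


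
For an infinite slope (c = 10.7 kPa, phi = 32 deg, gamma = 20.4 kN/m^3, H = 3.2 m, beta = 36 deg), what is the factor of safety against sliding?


Result: 1.205

Derivation:
Using Fs = c / (gamma*H*sin(beta)*cos(beta)) + tan(phi)/tan(beta)
Cohesion contribution = 10.7 / (20.4*3.2*sin(36)*cos(36))
Cohesion contribution = 0.344689
Friction contribution = tan(32)/tan(36) = 0.860059
Fs = 0.344689 + 0.860059
Fs = 1.205


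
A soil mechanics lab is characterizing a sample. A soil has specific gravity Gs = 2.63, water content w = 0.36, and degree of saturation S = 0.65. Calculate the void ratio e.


Result: 1.4566

Derivation:
Using the relation e = Gs * w / S
e = 2.63 * 0.36 / 0.65
e = 1.4566


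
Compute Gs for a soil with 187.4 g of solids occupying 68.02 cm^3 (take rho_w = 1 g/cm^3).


Using Gs = m_s / (V_s * rho_w)
Since rho_w = 1 g/cm^3:
Gs = 187.4 / 68.02
Gs = 2.755


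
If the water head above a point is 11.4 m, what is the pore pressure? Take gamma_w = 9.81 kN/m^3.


Using u = gamma_w * h_w
u = 9.81 * 11.4
u = 111.83 kPa


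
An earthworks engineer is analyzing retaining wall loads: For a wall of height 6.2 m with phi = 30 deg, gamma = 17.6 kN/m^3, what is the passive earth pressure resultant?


Result: 1014.82 kN/m

Derivation:
Compute passive earth pressure coefficient:
Kp = tan^2(45 + phi/2) = tan^2(60.0) = 3
Compute passive force:
Pp = 0.5 * Kp * gamma * H^2
Pp = 0.5 * 3 * 17.6 * 6.2^2
Pp = 1014.82 kN/m


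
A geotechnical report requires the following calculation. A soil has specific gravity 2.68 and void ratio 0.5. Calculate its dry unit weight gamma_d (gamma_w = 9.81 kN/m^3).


Result: 17.527 kN/m^3

Derivation:
Using gamma_d = Gs * gamma_w / (1 + e)
gamma_d = 2.68 * 9.81 / (1 + 0.5)
gamma_d = 2.68 * 9.81 / 1.5
gamma_d = 17.527 kN/m^3


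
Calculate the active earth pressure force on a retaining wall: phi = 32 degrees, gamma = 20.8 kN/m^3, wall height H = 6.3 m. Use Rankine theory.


Compute active earth pressure coefficient:
Ka = tan^2(45 - phi/2) = tan^2(29.0) = 0.307259
Compute active force:
Pa = 0.5 * Ka * gamma * H^2
Pa = 0.5 * 0.307259 * 20.8 * 6.3^2
Pa = 126.83 kN/m


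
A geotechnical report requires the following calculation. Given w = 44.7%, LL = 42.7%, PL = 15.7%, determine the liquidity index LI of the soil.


Result: 1.074

Derivation:
First compute the plasticity index:
PI = LL - PL = 42.7 - 15.7 = 27.0
Then compute the liquidity index:
LI = (w - PL) / PI
LI = (44.7 - 15.7) / 27.0
LI = 1.074


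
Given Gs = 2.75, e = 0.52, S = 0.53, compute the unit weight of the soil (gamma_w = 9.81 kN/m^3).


Using gamma = gamma_w * (Gs + S*e) / (1 + e)
Numerator: Gs + S*e = 2.75 + 0.53*0.52 = 3.0256
Denominator: 1 + e = 1 + 0.52 = 1.52
gamma = 9.81 * 3.0256 / 1.52
gamma = 19.527 kN/m^3


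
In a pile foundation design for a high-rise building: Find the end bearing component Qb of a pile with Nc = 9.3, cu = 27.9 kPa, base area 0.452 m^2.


Using Qb = Nc * cu * Ab
Qb = 9.3 * 27.9 * 0.452
Qb = 117.28 kN


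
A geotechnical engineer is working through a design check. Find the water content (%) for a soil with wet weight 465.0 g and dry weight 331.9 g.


Using w = (m_wet - m_dry) / m_dry * 100
m_wet - m_dry = 465.0 - 331.9 = 133.1 g
w = 133.1 / 331.9 * 100
w = 40.1 %


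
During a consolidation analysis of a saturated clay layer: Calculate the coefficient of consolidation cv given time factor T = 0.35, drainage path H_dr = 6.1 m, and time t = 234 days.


Using cv = T * H_dr^2 / t
H_dr^2 = 6.1^2 = 37.21
cv = 0.35 * 37.21 / 234
cv = 0.05566 m^2/day


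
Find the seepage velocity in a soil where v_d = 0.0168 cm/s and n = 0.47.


Result: 0.03574 cm/s

Derivation:
Using v_s = v_d / n
v_s = 0.0168 / 0.47
v_s = 0.03574 cm/s


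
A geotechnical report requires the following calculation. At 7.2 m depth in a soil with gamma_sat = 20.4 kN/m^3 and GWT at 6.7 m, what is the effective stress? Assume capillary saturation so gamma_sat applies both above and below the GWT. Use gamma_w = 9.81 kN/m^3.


Result: 141.98 kPa

Derivation:
Total stress = gamma_sat * depth
sigma = 20.4 * 7.2 = 146.88 kPa
Pore water pressure u = gamma_w * (depth - d_wt)
u = 9.81 * (7.2 - 6.7) = 4.905 kPa
Effective stress = sigma - u
sigma' = 146.88 - 4.905 = 141.98 kPa


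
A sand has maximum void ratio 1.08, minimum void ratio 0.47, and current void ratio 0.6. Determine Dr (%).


Using Dr = (e_max - e) / (e_max - e_min) * 100
e_max - e = 1.08 - 0.6 = 0.48
e_max - e_min = 1.08 - 0.47 = 0.61
Dr = 0.48 / 0.61 * 100
Dr = 78.69 %


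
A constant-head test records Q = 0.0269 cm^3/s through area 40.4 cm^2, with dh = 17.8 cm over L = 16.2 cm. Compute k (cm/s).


Result: 0.000606 cm/s

Derivation:
Compute hydraulic gradient:
i = dh / L = 17.8 / 16.2 = 1.09877
Then apply Darcy's law:
k = Q / (A * i)
k = 0.0269 / (40.4 * 1.09877)
k = 0.0269 / 44.3901
k = 0.000606 cm/s


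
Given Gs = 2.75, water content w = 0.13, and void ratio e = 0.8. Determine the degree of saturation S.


Using S = Gs * w / e
S = 2.75 * 0.13 / 0.8
S = 0.4469


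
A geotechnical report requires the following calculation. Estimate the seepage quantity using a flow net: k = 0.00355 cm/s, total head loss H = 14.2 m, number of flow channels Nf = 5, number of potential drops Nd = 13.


Convert k to m/s for unit consistency with H:
k = 0.00355 cm/s = 0.00355 / 100 m/s = 3.55e-05 m/s
Using q = k * H * Nf / Nd
Nf / Nd = 5 / 13 = 0.3846
q = 3.55e-05 * 14.2 * 0.3846
q = 0.0001939 m^3/s per m


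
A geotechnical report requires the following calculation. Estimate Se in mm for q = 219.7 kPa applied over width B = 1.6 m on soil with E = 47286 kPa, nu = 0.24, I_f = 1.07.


Using Se = q * B * (1 - nu^2) * I_f / E
1 - nu^2 = 1 - 0.24^2 = 0.9424
Se = 219.7 * 1.6 * 0.9424 * 1.07 / 47286
Se = 0.007496 m
Convert to mm: Se = 0.007496 * 1000 = 7.496 mm


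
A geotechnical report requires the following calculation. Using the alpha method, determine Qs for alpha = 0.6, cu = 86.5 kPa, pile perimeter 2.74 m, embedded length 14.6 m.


Result: 2076.21 kN

Derivation:
Using Qs = alpha * cu * perimeter * L
Qs = 0.6 * 86.5 * 2.74 * 14.6
Qs = 2076.21 kN


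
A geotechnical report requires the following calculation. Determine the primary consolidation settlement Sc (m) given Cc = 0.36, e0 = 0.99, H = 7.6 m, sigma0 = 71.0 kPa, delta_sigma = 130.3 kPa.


Result: 0.6222 m

Derivation:
Using Sc = Cc * H / (1 + e0) * log10((sigma0 + delta_sigma) / sigma0)
Stress ratio = (71.0 + 130.3) / 71.0 = 2.83521
log10(2.83521) = 0.452585
Cc * H / (1 + e0) = 0.36 * 7.6 / (1 + 0.99) = 1.37487
Sc = 1.37487 * 0.452585
Sc = 0.6222 m


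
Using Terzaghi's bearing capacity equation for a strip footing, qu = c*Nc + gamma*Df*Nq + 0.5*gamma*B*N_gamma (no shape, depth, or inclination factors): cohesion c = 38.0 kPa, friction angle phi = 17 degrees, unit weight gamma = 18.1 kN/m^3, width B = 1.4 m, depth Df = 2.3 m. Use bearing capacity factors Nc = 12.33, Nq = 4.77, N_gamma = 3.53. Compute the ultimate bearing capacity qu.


Compute qu = c*Nc + gamma*Df*Nq + 0.5*gamma*B*N_gamma
Term 1: 38.0 * 12.33 = 468.54
Term 2: 18.1 * 2.3 * 4.77 = 198.5751
Term 3: 0.5 * 18.1 * 1.4 * 3.53 = 44.7251
qu = 468.54 + 198.5751 + 44.7251
qu = 711.84 kPa


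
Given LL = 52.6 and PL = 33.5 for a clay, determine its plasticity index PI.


Using PI = LL - PL
PI = 52.6 - 33.5
PI = 19.1


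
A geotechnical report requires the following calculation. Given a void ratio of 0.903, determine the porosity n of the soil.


Using the relation n = e / (1 + e)
n = 0.903 / (1 + 0.903)
n = 0.903 / 1.903
n = 0.4745


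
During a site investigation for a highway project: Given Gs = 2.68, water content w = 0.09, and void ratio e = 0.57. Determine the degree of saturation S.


Result: 0.4232

Derivation:
Using S = Gs * w / e
S = 2.68 * 0.09 / 0.57
S = 0.4232


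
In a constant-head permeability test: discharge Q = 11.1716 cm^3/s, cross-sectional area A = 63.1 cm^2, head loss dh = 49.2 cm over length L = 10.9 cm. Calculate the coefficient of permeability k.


Compute hydraulic gradient:
i = dh / L = 49.2 / 10.9 = 4.51376
Then apply Darcy's law:
k = Q / (A * i)
k = 11.1716 / (63.1 * 4.51376)
k = 11.1716 / 284.818
k = 0.039224 cm/s


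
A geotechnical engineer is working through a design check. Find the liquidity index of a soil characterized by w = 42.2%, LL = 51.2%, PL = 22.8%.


First compute the plasticity index:
PI = LL - PL = 51.2 - 22.8 = 28.4
Then compute the liquidity index:
LI = (w - PL) / PI
LI = (42.2 - 22.8) / 28.4
LI = 0.683


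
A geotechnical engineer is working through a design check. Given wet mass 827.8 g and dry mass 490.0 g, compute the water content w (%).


Using w = (m_wet - m_dry) / m_dry * 100
m_wet - m_dry = 827.8 - 490.0 = 337.8 g
w = 337.8 / 490.0 * 100
w = 68.94 %


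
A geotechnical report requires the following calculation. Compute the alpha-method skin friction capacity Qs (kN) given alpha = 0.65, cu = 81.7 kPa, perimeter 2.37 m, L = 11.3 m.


Result: 1422.21 kN

Derivation:
Using Qs = alpha * cu * perimeter * L
Qs = 0.65 * 81.7 * 2.37 * 11.3
Qs = 1422.21 kN


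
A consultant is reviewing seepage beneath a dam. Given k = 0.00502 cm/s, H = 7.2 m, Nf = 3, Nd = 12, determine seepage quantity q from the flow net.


Result: 9.036e-05 m^3/s per m

Derivation:
Convert k to m/s for unit consistency with H:
k = 0.00502 cm/s = 0.00502 / 100 m/s = 5.02e-05 m/s
Using q = k * H * Nf / Nd
Nf / Nd = 3 / 12 = 0.25
q = 5.02e-05 * 7.2 * 0.25
q = 9.036e-05 m^3/s per m
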